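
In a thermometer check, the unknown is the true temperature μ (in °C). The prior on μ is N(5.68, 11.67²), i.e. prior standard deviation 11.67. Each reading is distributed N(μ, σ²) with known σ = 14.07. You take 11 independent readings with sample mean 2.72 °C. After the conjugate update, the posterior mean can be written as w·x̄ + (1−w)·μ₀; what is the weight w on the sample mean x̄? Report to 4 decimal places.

For Normal data with known variance σ², a Normal(μ₀, σ₀²) prior on μ is conjugate. Posterior precision = 1/σ₀² + n/σ²; posterior mean is the precision-weighted average of μ₀ and x̄.
σ₀² = 11.67² = 136.1889, σ² = 14.07² = 197.9649. Prior precision 1/σ₀² = 1/136.1889; data precision n/σ² = 11/197.9649.
w = (n/σ²)/(1/σ₀² + n/σ²) = n·σ₀²/(σ² + n·σ₀²) = 11·136.1889/(197.9649 + 11·136.1889) = 1498.0779/1696.0428 = 0.8833.

0.8833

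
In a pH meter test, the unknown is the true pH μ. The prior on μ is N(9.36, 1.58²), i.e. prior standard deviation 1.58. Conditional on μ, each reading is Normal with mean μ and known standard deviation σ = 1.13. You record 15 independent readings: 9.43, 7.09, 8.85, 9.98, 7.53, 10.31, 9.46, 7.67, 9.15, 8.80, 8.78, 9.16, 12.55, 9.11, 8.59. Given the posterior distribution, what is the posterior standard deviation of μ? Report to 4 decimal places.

For Normal data with known variance σ², a Normal(μ₀, σ₀²) prior on μ is conjugate. Posterior precision = 1/σ₀² + n/σ²; posterior mean is the precision-weighted average of μ₀ and x̄.
σ₀² = 1.58² = 2.4964, σ² = 1.13² = 1.2769; σ² + n·σ₀² = 1.2769 + 15·2.4964 = 38.7229.
Posterior precision = 1/σ₀² + n/σ² = 1/2.4964 + 15/1.2769 = (σ² + n·σ₀²)/(σ₀²σ²) = 38.7229/(2.4964·1.2769); posterior variance σₙ² = σ₀²σ²/(σ² + n·σ₀²) = 2.4964·1.2769/38.7229 = 0.082320.
Posterior SD = √σₙ² = √(2.4964·1.2769/38.7229) = 0.2869.

0.2869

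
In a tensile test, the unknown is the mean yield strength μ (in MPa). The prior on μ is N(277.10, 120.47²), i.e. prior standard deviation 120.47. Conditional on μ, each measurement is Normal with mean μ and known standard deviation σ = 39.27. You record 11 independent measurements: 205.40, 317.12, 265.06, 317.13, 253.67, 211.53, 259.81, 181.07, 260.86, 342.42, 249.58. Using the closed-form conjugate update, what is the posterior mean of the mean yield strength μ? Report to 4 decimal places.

260.4922

For Normal data with known variance σ², a Normal(μ₀, σ₀²) prior on μ is conjugate. Posterior precision = 1/σ₀² + n/σ²; posterior mean is the precision-weighted average of μ₀ and x̄.
Σxᵢ = 205.40 + 317.12 + 265.06 + 317.13 + 253.67 + 211.53 + 259.81 + 181.07 + 260.86 + 342.42 + 249.58 = 2863.65, so n·x̄ = 2863.65.
σ₀² = 120.47² = 14513.0209, σ² = 39.27² = 1542.1329; σ² + n·σ₀² = 1542.1329 + 11·14513.0209 = 161185.3628.
Posterior mean = (μ₀/σ₀² + n·x̄/σ²)/(1/σ₀² + n/σ²) = (σ²·μ₀ + σ₀²·n·x̄)/(σ² + n·σ₀²) = (1542.1329·277.10 + 14513.0209·2863.65)/161185.3628 = 41987537.326875/161185.3628 = 260.4922.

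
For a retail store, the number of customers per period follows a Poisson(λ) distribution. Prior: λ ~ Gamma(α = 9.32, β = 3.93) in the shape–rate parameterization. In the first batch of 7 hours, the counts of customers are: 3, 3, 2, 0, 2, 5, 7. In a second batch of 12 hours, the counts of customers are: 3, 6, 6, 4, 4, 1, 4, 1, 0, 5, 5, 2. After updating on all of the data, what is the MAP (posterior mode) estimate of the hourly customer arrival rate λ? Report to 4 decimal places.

With a Gamma(shape α, rate β) prior, the Poisson likelihood is conjugate: the posterior is Gamma(α + ΣXᵢ, β + n).
Batch 1: sum of counts S = 22 over n = 7 hours.
After batch 1: Gamma(α+S, β+n) = Gamma(9.32+22, 3.93+7) = Gamma(31.32, 10.93).
Batch 2: sum of counts S = 41 over n = 12 hours.
After batch 2: Gamma(α+S, β+n) = Gamma(31.32+41, 10.93+12) = Gamma(72.32, 22.93).
Mode of Gamma(α,β) for α≥1 is (α−1)/β = 71.32/22.93 = 3.1103.

3.1103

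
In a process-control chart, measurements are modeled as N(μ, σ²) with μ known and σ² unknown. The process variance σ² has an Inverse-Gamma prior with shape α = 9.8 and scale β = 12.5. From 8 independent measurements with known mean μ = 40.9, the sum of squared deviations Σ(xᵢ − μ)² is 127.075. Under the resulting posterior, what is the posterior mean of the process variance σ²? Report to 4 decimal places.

With known mean μ and an Inverse-Gamma(α, β) prior on σ², the Normal likelihood is conjugate: posterior is Inv-Gamma(α + n/2, β + Σ(xᵢ−μ)²/2).
Posterior: Inv-Gamma(9.8 + 8/2, 12.5 + 127.075/2) = Inv-Gamma(13.80, 76.0375).
E[σ²|data] = β/(α−1) = 76.0375/12.80 = 5.9404.

5.9404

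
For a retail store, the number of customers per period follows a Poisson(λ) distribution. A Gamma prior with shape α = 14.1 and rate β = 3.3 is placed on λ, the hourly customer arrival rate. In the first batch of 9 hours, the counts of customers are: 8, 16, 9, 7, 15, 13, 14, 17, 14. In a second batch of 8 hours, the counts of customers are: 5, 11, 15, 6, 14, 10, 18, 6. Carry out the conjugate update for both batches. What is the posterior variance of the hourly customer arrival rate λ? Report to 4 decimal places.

0.5147

With a Gamma(shape α, rate β) prior, the Poisson likelihood is conjugate: the posterior is Gamma(α + ΣXᵢ, β + n).
Batch 1: sum of counts S = 113 over n = 9 hours.
After batch 1: Gamma(α+S, β+n) = Gamma(14.1+113, 3.3+9) = Gamma(127.1, 12.3).
Batch 2: sum of counts S = 85 over n = 8 hours.
After batch 2: Gamma(α+S, β+n) = Gamma(127.1+85, 12.3+8) = Gamma(212.1, 20.3).
Var = α/β² = 212.1/20.3² = 0.5147.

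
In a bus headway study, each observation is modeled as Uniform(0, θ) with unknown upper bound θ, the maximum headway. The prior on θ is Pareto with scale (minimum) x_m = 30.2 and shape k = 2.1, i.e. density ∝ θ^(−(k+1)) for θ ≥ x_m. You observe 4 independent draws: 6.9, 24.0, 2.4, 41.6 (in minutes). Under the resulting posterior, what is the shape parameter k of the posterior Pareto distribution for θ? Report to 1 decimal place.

6.1

A Pareto(scale x_m, shape k) prior on the upper bound θ of Uniform(0, θ) is conjugate: posterior is Pareto(max(x_m, max xᵢ), k + n).
Sample maximum = 41.6; prior scale x_m = 30.2 → posterior scale = max = 41.6.
Posterior shape = 2.1 + 4 = 6.1.
Posterior shape k = 6.1.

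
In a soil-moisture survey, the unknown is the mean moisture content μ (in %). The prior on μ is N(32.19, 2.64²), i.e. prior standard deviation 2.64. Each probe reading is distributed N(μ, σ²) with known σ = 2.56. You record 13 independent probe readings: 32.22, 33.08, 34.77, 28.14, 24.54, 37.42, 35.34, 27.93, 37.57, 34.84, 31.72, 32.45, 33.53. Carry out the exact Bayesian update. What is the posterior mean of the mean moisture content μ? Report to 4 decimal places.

For Normal data with known variance σ², a Normal(μ₀, σ₀²) prior on μ is conjugate. Posterior precision = 1/σ₀² + n/σ²; posterior mean is the precision-weighted average of μ₀ and x̄.
Σxᵢ = 32.22 + 33.08 + 34.77 + 28.14 + 24.54 + 37.42 + 35.34 + 27.93 + 37.57 + 34.84 + 31.72 + 32.45 + 33.53 = 423.55, so n·x̄ = 423.55.
σ₀² = 2.64² = 6.9696, σ² = 2.56² = 6.5536; σ² + n·σ₀² = 6.5536 + 13·6.9696 = 97.1584.
Posterior mean = (μ₀/σ₀² + n·x̄/σ²)/(1/σ₀² + n/σ²) = (σ²·μ₀ + σ₀²·n·x̄)/(σ² + n·σ₀²) = (6.5536·32.19 + 6.9696·423.55)/97.1584 = 3162.934464/97.1584 = 32.5544.

32.5544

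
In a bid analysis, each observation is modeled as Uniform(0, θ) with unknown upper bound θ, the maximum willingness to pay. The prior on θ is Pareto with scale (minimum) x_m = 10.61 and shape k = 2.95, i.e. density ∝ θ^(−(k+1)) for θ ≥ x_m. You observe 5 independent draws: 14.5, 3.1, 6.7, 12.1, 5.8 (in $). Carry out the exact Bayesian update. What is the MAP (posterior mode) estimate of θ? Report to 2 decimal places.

14.50

A Pareto(scale x_m, shape k) prior on the upper bound θ of Uniform(0, θ) is conjugate: posterior is Pareto(max(x_m, max xᵢ), k + n).
Sample maximum = 14.5; prior scale x_m = 10.61 → posterior scale = max = 14.50.
Posterior shape = 2.95 + 5 = 7.95.
The Pareto density is decreasing on [x_m, ∞), so the mode is x_m = 14.50.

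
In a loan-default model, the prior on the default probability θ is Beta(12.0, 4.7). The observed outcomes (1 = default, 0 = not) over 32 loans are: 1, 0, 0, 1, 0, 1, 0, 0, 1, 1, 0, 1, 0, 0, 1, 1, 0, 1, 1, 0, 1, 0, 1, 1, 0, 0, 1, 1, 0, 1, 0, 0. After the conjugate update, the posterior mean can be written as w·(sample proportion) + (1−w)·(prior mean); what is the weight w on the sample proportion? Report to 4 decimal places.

0.6571

The Beta prior is conjugate to a Binomial/Bernoulli likelihood; the update adds successes to α and failures to β.
Posterior mean = (α₀+k)/(α₀+β₀+n) = [n/(α₀+β₀+n)]·(k/n) + [(α₀+β₀)/(α₀+β₀+n)]·α₀/(α₀+β₀), so only n and the prior enter the weight.
The weight on the data is w = n/(α₀+β₀+n) = 32/(12.0+4.7+32) = 32/48.7 = 0.6571.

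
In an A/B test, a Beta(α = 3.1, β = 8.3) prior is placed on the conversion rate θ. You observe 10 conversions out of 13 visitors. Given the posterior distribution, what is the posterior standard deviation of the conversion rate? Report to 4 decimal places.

0.0989

The Beta prior is conjugate to a Binomial/Bernoulli likelihood; the update adds successes to α and failures to β.
Posterior: Beta(α+k, β+n−k) = Beta(3.1+10, 8.3+3) = Beta(13.1, 11.3).
Var = αβ/((α+β)²(α+β+1)) = 13.1·11.3/(24.4²·25.4) = 0.00978896; SD = √0.00978896 = 0.0989.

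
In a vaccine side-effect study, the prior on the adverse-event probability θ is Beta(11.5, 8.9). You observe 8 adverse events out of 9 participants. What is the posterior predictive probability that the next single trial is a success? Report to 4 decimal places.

The Beta prior is conjugate to a Binomial/Bernoulli likelihood; the update adds successes to α and failures to β.
Posterior: Beta(α+k, β+n−k) = Beta(11.5+8, 8.9+1) = Beta(19.5, 9.9).
For a single future Bernoulli trial, P(success | data) = α/(α+β) = 0.6633.

0.6633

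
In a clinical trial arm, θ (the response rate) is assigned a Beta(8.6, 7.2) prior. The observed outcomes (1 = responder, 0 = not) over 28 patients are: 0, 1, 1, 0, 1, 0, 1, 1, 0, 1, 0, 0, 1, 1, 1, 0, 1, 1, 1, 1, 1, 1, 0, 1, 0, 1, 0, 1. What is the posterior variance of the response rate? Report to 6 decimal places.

The Beta prior is conjugate to a Binomial/Bernoulli likelihood; the update adds successes to α and failures to β.
Posterior: Beta(α+k, β+n−k) = Beta(8.6+18, 7.2+10) = Beta(26.6, 17.2).
Var = αβ/((α+β)²(α+β+1)) = 26.6·17.2/(43.8²·44.8) = 0.005323.

0.005323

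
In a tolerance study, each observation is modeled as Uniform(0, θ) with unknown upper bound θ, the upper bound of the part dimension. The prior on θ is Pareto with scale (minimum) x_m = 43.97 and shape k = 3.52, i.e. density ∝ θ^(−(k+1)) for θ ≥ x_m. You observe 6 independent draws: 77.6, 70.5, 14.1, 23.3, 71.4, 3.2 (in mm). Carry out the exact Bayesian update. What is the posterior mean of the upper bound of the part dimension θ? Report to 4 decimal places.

A Pareto(scale x_m, shape k) prior on the upper bound θ of Uniform(0, θ) is conjugate: posterior is Pareto(max(x_m, max xᵢ), k + n).
Sample maximum = 77.6; prior scale x_m = 43.97 → posterior scale = max = 77.60.
Posterior shape = 3.52 + 6 = 9.52.
E[θ|data] = k·x_m/(k−1) = 9.52·77.60/8.52 = 86.7080.

86.7080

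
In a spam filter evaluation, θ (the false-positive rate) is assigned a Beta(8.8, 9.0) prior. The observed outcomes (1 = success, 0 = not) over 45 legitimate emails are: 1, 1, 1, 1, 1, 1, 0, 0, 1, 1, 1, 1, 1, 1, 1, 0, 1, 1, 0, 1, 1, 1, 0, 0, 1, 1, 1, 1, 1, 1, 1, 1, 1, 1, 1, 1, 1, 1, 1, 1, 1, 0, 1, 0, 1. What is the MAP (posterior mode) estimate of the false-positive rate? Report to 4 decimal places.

The Beta prior is conjugate to a Binomial/Bernoulli likelihood; the update adds successes to α and failures to β.
Posterior: Beta(α+k, β+n−k) = Beta(8.8+37, 9.0+8) = Beta(45.8, 17.0).
Mode of Beta(a,b) for a,b>1 is (a−1)/(a+b−2) = 44.8/60.8 = 0.7368.

0.7368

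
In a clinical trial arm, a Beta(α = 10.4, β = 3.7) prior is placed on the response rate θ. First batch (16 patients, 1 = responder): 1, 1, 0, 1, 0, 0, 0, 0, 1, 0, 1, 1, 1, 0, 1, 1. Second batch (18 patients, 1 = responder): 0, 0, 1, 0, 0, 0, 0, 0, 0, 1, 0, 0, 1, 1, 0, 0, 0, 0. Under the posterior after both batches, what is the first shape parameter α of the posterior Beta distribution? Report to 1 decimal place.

The Beta prior is conjugate to a Binomial/Bernoulli likelihood; the update adds successes to α and failures to β.
After batch 1: Beta(10.4+9, 3.7+7) = Beta(19.4, 10.7).
After batch 2: Beta(19.4+4, 10.7+14) = Beta(23.4, 24.7).
Posterior α = 23.4.

23.4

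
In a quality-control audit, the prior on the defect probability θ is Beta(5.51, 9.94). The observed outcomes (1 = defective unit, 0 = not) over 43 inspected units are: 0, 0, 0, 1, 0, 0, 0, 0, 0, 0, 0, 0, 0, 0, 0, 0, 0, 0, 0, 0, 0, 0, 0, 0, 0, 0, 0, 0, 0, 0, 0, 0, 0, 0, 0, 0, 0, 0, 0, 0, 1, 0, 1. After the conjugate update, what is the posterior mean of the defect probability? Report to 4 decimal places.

0.1456

The Beta prior is conjugate to a Binomial/Bernoulli likelihood; the update adds successes to α and failures to β.
Posterior: Beta(α+k, β+n−k) = Beta(5.51+3, 9.94+40) = Beta(8.51, 49.94).
Posterior mean = α/(α+β) = 8.51/58.45 = 0.1456.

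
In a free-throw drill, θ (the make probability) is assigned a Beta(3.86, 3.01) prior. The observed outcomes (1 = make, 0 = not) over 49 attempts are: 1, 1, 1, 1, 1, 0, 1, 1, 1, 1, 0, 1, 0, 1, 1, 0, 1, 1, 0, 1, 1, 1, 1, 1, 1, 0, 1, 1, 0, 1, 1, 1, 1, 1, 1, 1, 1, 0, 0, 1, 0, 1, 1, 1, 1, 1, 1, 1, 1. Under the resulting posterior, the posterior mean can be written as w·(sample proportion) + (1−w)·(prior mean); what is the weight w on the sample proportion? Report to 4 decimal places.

The Beta prior is conjugate to a Binomial/Bernoulli likelihood; the update adds successes to α and failures to β.
Posterior mean = (α₀+k)/(α₀+β₀+n) = [n/(α₀+β₀+n)]·(k/n) + [(α₀+β₀)/(α₀+β₀+n)]·α₀/(α₀+β₀), so only n and the prior enter the weight.
The weight on the data is w = n/(α₀+β₀+n) = 49/(3.86+3.01+49) = 49/55.87 = 0.8770.

0.8770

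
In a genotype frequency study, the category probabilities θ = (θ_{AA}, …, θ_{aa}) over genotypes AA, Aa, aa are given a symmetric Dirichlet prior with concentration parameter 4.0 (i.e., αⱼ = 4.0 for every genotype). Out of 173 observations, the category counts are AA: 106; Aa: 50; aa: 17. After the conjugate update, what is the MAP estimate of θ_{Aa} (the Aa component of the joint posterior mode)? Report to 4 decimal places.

The Dirichlet prior is conjugate to the Multinomial likelihood: each posterior αⱼ = prior αⱼ + observed count nⱼ.
Posterior concentration: (110.0, 54.0, 21.0), total = 185.0.
Joint mode component: (α_{Aa}−1)/(Σα−K) = 53.0/182.0 = 0.2912.

0.2912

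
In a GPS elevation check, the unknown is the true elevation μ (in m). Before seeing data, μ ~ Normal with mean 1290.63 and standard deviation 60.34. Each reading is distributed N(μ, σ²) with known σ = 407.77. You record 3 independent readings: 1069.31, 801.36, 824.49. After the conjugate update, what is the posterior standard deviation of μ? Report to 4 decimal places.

For Normal data with known variance σ², a Normal(μ₀, σ₀²) prior on μ is conjugate. Posterior precision = 1/σ₀² + n/σ²; posterior mean is the precision-weighted average of μ₀ and x̄.
σ₀² = 60.34² = 3640.9156, σ² = 407.77² = 166276.3729; σ² + n·σ₀² = 166276.3729 + 3·3640.9156 = 177199.1197.
Posterior precision = 1/σ₀² + n/σ² = 1/3640.9156 + 3/166276.3729 = (σ² + n·σ₀²)/(σ₀²σ²) = 177199.1197/(3640.9156·166276.3729); posterior variance σₙ² = σ₀²σ²/(σ² + n·σ₀²) = 3640.9156·166276.3729/177199.1197 = 3416.485596.
Posterior SD = √σₙ² = √(3640.9156·166276.3729/177199.1197) = 58.4507.

58.4507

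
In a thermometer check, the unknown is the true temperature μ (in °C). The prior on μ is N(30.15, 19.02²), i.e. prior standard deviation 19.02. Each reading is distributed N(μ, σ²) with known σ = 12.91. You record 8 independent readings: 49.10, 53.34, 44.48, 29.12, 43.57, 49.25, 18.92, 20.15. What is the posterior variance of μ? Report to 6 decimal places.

19.699058

For Normal data with known variance σ², a Normal(μ₀, σ₀²) prior on μ is conjugate. Posterior precision = 1/σ₀² + n/σ²; posterior mean is the precision-weighted average of μ₀ and x̄.
σ₀² = 19.02² = 361.7604, σ² = 12.91² = 166.6681; σ² + n·σ₀² = 166.6681 + 8·361.7604 = 3060.7513.
Posterior precision = 1/σ₀² + n/σ² = 1/361.7604 + 8/166.6681 = (σ² + n·σ₀²)/(σ₀²σ²) = 3060.7513/(361.7604·166.6681); posterior variance σₙ² = σ₀²σ²/(σ² + n·σ₀²) = 361.7604·166.6681/3060.7513 = 19.699058.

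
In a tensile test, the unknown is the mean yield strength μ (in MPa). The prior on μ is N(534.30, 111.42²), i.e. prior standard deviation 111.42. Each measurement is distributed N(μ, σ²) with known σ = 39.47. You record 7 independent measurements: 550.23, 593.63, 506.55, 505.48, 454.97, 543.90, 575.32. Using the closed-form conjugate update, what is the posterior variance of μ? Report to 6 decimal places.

For Normal data with known variance σ², a Normal(μ₀, σ₀²) prior on μ is conjugate. Posterior precision = 1/σ₀² + n/σ²; posterior mean is the precision-weighted average of μ₀ and x̄.
σ₀² = 111.42² = 12414.4164, σ² = 39.47² = 1557.8809; σ² + n·σ₀² = 1557.8809 + 7·12414.4164 = 88458.7957.
Posterior precision = 1/σ₀² + n/σ² = 1/12414.4164 + 7/1557.8809 = (σ² + n·σ₀²)/(σ₀²σ²) = 88458.7957/(12414.4164·1557.8809); posterior variance σₙ² = σ₀²σ²/(σ² + n·σ₀²) = 12414.4164·1557.8809/88458.7957 = 218.634925.

218.634925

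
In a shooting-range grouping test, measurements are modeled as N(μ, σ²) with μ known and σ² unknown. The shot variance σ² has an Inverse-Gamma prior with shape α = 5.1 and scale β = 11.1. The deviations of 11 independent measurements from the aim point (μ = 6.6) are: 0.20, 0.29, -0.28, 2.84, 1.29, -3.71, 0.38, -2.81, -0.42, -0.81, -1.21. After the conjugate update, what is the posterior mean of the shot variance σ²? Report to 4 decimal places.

With known mean μ and an Inverse-Gamma(α, β) prior on σ², the Normal likelihood is conjugate: posterior is Inv-Gamma(α + n/2, β + Σ(xᵢ−μ)²/2).
Σ(xᵢ−μ)² = (0.20)² + (0.29)² + (-0.28)² + (2.84)² + (1.29)² + (-3.71)² + (0.38)² + (-2.81)² + (-0.42)² + (-0.81)² + (-1.21)² = 34.0334.
Posterior: Inv-Gamma(5.1 + 11/2, 11.1 + 34.0334/2) = Inv-Gamma(10.60, 28.11670).
E[σ²|data] = β/(α−1) = 28.11670/9.60 = 2.9288.

2.9288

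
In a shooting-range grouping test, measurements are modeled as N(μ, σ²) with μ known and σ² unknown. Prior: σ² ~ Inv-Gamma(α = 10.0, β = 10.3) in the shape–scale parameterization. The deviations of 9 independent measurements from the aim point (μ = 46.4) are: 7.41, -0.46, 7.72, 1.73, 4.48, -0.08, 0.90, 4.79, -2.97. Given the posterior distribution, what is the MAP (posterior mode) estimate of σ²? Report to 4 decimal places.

6.1601

With known mean μ and an Inverse-Gamma(α, β) prior on σ², the Normal likelihood is conjugate: posterior is Inv-Gamma(α + n/2, β + Σ(xᵢ−μ)²/2).
Σ(xᵢ−μ)² = (7.41)² + (-0.46)² + (7.72)² + (1.73)² + (4.48)² + (-0.08)² + (0.90)² + (4.79)² + (-2.97)² = 170.3628.
Posterior: Inv-Gamma(10.0 + 9/2, 10.3 + 170.3628/2) = Inv-Gamma(14.50, 95.48140).
Mode = β/(α+1) = 95.48140/15.50 = 6.1601.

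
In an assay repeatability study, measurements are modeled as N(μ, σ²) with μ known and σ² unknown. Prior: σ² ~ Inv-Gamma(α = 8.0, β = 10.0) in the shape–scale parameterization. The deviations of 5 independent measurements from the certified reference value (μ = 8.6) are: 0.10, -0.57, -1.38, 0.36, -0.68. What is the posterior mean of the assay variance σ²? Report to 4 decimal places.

1.2016

With known mean μ and an Inverse-Gamma(α, β) prior on σ², the Normal likelihood is conjugate: posterior is Inv-Gamma(α + n/2, β + Σ(xᵢ−μ)²/2).
Σ(xᵢ−μ)² = (0.10)² + (-0.57)² + (-1.38)² + (0.36)² + (-0.68)² = 2.8313.
Posterior: Inv-Gamma(8.0 + 5/2, 10.0 + 2.8313/2) = Inv-Gamma(10.50, 11.41565).
E[σ²|data] = β/(α−1) = 11.41565/9.50 = 1.2016.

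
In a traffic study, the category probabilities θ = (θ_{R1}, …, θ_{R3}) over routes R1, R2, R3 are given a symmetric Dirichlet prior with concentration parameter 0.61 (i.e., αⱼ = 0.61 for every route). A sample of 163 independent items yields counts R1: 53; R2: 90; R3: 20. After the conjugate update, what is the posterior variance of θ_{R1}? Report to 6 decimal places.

0.001323

The Dirichlet prior is conjugate to the Multinomial likelihood: each posterior αⱼ = prior αⱼ + observed count nⱼ.
Posterior concentration: (53.61, 90.61, 20.61), total = 164.83.
Var[θ_j] = α_j(Σα−α_j)/((Σα)²(Σα+1)) = 53.61·111.22/(164.83²·165.83) = 0.001323.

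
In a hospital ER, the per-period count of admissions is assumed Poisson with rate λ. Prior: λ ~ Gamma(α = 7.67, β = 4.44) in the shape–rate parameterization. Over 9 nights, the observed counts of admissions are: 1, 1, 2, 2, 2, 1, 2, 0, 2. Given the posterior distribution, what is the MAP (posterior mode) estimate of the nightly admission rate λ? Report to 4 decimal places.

With a Gamma(shape α, rate β) prior, the Poisson likelihood is conjugate: the posterior is Gamma(α + ΣXᵢ, β + n).
Sum of counts S = 13 over n = 9 nights.
Posterior: Gamma(α+S, β+n) = Gamma(7.67+13, 4.44+9) = Gamma(20.67, 13.44).
Mode of Gamma(α,β) for α≥1 is (α−1)/β = 19.67/13.44 = 1.4635.

1.4635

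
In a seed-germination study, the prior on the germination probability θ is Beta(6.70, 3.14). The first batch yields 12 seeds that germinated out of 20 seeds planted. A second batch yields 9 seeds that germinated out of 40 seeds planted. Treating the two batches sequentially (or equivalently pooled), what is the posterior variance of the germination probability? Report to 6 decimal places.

The Beta prior is conjugate to a Binomial/Bernoulli likelihood; the update adds successes to α and failures to β.
After batch 1: Beta(6.70+12, 3.14+8) = Beta(18.70, 11.14).
After batch 2: Beta(18.70+9, 11.14+31) = Beta(27.70, 42.14).
Var = αβ/((α+β)²(α+β+1)) = 27.70·42.14/(69.84²·70.84) = 0.003378.

0.003378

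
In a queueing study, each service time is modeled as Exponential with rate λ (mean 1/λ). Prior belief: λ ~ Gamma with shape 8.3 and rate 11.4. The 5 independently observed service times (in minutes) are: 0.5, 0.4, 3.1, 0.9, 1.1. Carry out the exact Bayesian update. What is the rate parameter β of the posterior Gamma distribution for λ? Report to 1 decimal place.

With a Gamma(shape α, rate β) prior on the exponential rate λ, the posterior after n observations with total T = Σxᵢ is Gamma(α+n, β+T).
Sum of observations T = 6.0 minutes; n = 5.
Posterior: Gamma(8.3+5, 11.4+6.0) = Gamma(13.3, 17.4).
Posterior β = 17.4.

17.4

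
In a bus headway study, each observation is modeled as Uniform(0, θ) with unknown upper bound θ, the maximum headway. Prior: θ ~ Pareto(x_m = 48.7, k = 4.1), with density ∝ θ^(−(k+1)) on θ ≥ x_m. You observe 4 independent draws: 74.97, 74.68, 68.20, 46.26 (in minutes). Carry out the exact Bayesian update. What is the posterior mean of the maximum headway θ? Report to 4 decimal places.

A Pareto(scale x_m, shape k) prior on the upper bound θ of Uniform(0, θ) is conjugate: posterior is Pareto(max(x_m, max xᵢ), k + n).
Sample maximum = 74.97; prior scale x_m = 48.7 → posterior scale = max = 74.97.
Posterior shape = 4.1 + 4 = 8.1.
E[θ|data] = k·x_m/(k−1) = 8.1·74.97/7.1 = 85.5292.

85.5292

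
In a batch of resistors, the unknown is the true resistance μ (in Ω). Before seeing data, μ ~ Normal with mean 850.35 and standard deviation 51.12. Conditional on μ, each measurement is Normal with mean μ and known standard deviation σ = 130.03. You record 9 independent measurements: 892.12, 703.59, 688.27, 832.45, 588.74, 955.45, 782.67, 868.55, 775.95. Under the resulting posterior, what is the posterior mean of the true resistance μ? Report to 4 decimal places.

For Normal data with known variance σ², a Normal(μ₀, σ₀²) prior on μ is conjugate. Posterior precision = 1/σ₀² + n/σ²; posterior mean is the precision-weighted average of μ₀ and x̄.
Σxᵢ = 892.12 + 703.59 + 688.27 + 832.45 + 588.74 + 955.45 + 782.67 + 868.55 + 775.95 = 7087.79, so n·x̄ = 7087.79.
σ₀² = 51.12² = 2613.2544, σ² = 130.03² = 16907.8009; σ² + n·σ₀² = 16907.8009 + 9·2613.2544 = 40427.0905.
Posterior mean = (μ₀/σ₀² + n·x̄/σ²)/(1/σ₀² + n/σ²) = (σ²·μ₀ + σ₀²·n·x̄)/(σ² + n·σ₀²) = (16907.8009·850.35 + 2613.2544·7087.79)/40427.0905 = 32899746.899091/40427.0905 = 813.8045.

813.8045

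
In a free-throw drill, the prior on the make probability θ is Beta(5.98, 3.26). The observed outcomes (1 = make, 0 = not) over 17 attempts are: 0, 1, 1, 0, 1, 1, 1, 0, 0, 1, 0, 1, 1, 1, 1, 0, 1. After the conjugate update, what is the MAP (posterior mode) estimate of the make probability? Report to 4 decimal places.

0.6592

The Beta prior is conjugate to a Binomial/Bernoulli likelihood; the update adds successes to α and failures to β.
Posterior: Beta(α+k, β+n−k) = Beta(5.98+11, 3.26+6) = Beta(16.98, 9.26).
Mode of Beta(a,b) for a,b>1 is (a−1)/(a+b−2) = 15.98/24.24 = 0.6592.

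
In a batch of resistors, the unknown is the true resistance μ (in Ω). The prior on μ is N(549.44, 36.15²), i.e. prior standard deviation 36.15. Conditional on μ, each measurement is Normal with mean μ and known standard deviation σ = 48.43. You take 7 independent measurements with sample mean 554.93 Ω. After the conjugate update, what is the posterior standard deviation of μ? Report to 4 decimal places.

16.3306

For Normal data with known variance σ², a Normal(μ₀, σ₀²) prior on μ is conjugate. Posterior precision = 1/σ₀² + n/σ²; posterior mean is the precision-weighted average of μ₀ and x̄.
σ₀² = 36.15² = 1306.8225, σ² = 48.43² = 2345.4649; σ² + n·σ₀² = 2345.4649 + 7·1306.8225 = 11493.2224.
Posterior precision = 1/σ₀² + n/σ² = 1/1306.8225 + 7/2345.4649 = (σ² + n·σ₀²)/(σ₀²σ²) = 11493.2224/(1306.8225·2345.4649); posterior variance σₙ² = σ₀²σ²/(σ² + n·σ₀²) = 1306.8225·2345.4649/11493.2224 = 266.688157.
Posterior SD = √σₙ² = √(1306.8225·2345.4649/11493.2224) = 16.3306.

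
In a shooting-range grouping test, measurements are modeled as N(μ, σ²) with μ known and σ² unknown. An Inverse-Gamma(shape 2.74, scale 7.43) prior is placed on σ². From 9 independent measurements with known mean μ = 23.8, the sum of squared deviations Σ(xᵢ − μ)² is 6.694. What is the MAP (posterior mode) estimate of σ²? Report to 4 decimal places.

1.3079

With known mean μ and an Inverse-Gamma(α, β) prior on σ², the Normal likelihood is conjugate: posterior is Inv-Gamma(α + n/2, β + Σ(xᵢ−μ)²/2).
Posterior: Inv-Gamma(2.74 + 9/2, 7.43 + 6.694/2) = Inv-Gamma(7.24, 10.7770).
Mode = β/(α+1) = 10.7770/8.24 = 1.3079.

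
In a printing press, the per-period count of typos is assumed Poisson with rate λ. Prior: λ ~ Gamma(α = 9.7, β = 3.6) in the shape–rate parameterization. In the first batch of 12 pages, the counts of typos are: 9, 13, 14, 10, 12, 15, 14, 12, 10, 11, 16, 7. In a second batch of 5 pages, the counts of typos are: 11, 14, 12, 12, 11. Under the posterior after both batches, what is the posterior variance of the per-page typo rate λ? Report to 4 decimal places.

With a Gamma(shape α, rate β) prior, the Poisson likelihood is conjugate: the posterior is Gamma(α + ΣXᵢ, β + n).
Batch 1: sum of counts S = 143 over n = 12 pages.
After batch 1: Gamma(α+S, β+n) = Gamma(9.7+143, 3.6+12) = Gamma(152.7, 15.6).
Batch 2: sum of counts S = 60 over n = 5 pages.
After batch 2: Gamma(α+S, β+n) = Gamma(152.7+60, 15.6+5) = Gamma(212.7, 20.6).
Var = α/β² = 212.7/20.6² = 0.5012.

0.5012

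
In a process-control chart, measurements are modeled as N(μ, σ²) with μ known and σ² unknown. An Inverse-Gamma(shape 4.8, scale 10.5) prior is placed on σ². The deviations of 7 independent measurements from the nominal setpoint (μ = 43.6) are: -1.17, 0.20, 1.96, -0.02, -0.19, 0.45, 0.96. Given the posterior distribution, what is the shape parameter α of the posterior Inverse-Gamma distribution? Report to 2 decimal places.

With known mean μ and an Inverse-Gamma(α, β) prior on σ², the Normal likelihood is conjugate: posterior is Inv-Gamma(α + n/2, β + Σ(xᵢ−μ)²/2).
Σ(xᵢ−μ)² = (-1.17)² + (0.20)² + (1.96)² + (-0.02)² + (-0.19)² + (0.45)² + (0.96)² = 6.4111.
Posterior: Inv-Gamma(4.8 + 7/2, 10.5 + 6.4111/2) = Inv-Gamma(8.30, 13.70555).
Posterior α = 8.30.

8.30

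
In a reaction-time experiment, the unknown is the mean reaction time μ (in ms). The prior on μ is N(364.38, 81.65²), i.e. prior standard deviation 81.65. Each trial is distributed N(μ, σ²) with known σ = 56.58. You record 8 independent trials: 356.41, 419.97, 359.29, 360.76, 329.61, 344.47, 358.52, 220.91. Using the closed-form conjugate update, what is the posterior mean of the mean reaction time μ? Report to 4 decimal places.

344.9111

For Normal data with known variance σ², a Normal(μ₀, σ₀²) prior on μ is conjugate. Posterior precision = 1/σ₀² + n/σ²; posterior mean is the precision-weighted average of μ₀ and x̄.
Σxᵢ = 356.41 + 419.97 + 359.29 + 360.76 + 329.61 + 344.47 + 358.52 + 220.91 = 2749.94, so n·x̄ = 2749.94.
σ₀² = 81.65² = 6666.7225, σ² = 56.58² = 3201.2964; σ² + n·σ₀² = 3201.2964 + 8·6666.7225 = 56535.0764.
Posterior mean = (μ₀/σ₀² + n·x̄/σ²)/(1/σ₀² + n/σ²) = (σ²·μ₀ + σ₀²·n·x̄)/(σ² + n·σ₀²) = (3201.2964·364.38 + 6666.7225·2749.94)/56535.0764 = 19499575.253882/56535.0764 = 344.9111.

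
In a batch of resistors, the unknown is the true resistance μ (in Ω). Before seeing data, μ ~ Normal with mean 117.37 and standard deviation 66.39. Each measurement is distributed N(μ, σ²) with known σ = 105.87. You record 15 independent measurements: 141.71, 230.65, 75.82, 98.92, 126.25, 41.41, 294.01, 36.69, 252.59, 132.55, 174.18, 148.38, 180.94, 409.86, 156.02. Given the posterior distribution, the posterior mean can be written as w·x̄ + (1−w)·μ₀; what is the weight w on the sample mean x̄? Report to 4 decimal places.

For Normal data with known variance σ², a Normal(μ₀, σ₀²) prior on μ is conjugate. Posterior precision = 1/σ₀² + n/σ²; posterior mean is the precision-weighted average of μ₀ and x̄.
σ₀² = 66.39² = 4407.6321, σ² = 105.87² = 11208.4569. Prior precision 1/σ₀² = 1/4407.6321; data precision n/σ² = 15/11208.4569.
w = (n/σ²)/(1/σ₀² + n/σ²) = n·σ₀²/(σ² + n·σ₀²) = 15·4407.6321/(11208.4569 + 15·4407.6321) = 66114.4815/77322.9384 = 0.8550.

0.8550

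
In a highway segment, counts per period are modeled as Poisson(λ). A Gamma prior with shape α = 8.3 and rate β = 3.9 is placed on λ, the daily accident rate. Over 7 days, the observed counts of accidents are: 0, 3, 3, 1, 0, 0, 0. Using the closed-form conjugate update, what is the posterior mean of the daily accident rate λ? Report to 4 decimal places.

1.4037

With a Gamma(shape α, rate β) prior, the Poisson likelihood is conjugate: the posterior is Gamma(α + ΣXᵢ, β + n).
Sum of counts S = 7 over n = 7 days.
Posterior: Gamma(α+S, β+n) = Gamma(8.3+7, 3.9+7) = Gamma(15.3, 10.9).
Posterior mean = α/β = 15.3/10.9 = 1.4037.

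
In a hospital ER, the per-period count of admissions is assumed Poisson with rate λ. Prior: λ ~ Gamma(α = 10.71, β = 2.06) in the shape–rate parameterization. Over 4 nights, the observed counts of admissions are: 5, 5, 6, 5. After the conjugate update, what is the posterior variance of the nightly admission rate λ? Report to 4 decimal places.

With a Gamma(shape α, rate β) prior, the Poisson likelihood is conjugate: the posterior is Gamma(α + ΣXᵢ, β + n).
Sum of counts S = 21 over n = 4 nights.
Posterior: Gamma(α+S, β+n) = Gamma(10.71+21, 2.06+4) = Gamma(31.71, 6.06).
Var = α/β² = 31.71/6.06² = 0.8635.

0.8635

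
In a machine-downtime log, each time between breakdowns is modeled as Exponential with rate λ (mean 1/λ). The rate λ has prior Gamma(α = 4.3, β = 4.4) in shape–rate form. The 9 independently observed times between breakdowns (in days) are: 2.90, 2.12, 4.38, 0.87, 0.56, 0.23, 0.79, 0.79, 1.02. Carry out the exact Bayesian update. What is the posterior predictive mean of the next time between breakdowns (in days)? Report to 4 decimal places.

With a Gamma(shape α, rate β) prior on the exponential rate λ, the posterior after n observations with total T = Σxᵢ is Gamma(α+n, β+T).
Sum of observations T = 13.66 days; n = 9.
Posterior: Gamma(4.3+9, 4.4+13.66) = Gamma(13.3, 18.06).
The predictive distribution for the next observation is Lomax; its mean is β/(α−1) = 18.06/12.3 = 1.4683.

1.4683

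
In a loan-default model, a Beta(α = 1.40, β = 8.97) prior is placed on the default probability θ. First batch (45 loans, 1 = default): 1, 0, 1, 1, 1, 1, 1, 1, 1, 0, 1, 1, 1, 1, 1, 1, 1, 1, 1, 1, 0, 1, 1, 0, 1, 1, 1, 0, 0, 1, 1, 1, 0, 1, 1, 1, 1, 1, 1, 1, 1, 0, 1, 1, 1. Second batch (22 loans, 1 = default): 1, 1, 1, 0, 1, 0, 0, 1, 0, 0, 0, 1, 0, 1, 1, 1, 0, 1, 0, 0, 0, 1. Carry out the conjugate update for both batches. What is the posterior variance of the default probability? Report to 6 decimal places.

0.002945

The Beta prior is conjugate to a Binomial/Bernoulli likelihood; the update adds successes to α and failures to β.
After batch 1: Beta(1.40+37, 8.97+8) = Beta(38.40, 16.97).
After batch 2: Beta(38.40+11, 16.97+11) = Beta(49.40, 27.97).
Var = αβ/((α+β)²(α+β+1)) = 49.40·27.97/(77.37²·78.37) = 0.002945.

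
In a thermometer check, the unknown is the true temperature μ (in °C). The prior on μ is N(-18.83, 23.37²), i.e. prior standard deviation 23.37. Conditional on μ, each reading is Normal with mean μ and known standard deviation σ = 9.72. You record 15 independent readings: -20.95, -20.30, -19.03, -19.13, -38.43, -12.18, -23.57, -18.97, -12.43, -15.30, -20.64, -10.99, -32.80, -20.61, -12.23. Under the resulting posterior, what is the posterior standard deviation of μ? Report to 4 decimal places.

2.4953

For Normal data with known variance σ², a Normal(μ₀, σ₀²) prior on μ is conjugate. Posterior precision = 1/σ₀² + n/σ²; posterior mean is the precision-weighted average of μ₀ and x̄.
σ₀² = 23.37² = 546.1569, σ² = 9.72² = 94.4784; σ² + n·σ₀² = 94.4784 + 15·546.1569 = 8286.8319.
Posterior precision = 1/σ₀² + n/σ² = 1/546.1569 + 15/94.4784 = (σ² + n·σ₀²)/(σ₀²σ²) = 8286.8319/(546.1569·94.4784); posterior variance σₙ² = σ₀²σ²/(σ² + n·σ₀²) = 546.1569·94.4784/8286.8319 = 6.226750.
Posterior SD = √σₙ² = √(546.1569·94.4784/8286.8319) = 2.4953.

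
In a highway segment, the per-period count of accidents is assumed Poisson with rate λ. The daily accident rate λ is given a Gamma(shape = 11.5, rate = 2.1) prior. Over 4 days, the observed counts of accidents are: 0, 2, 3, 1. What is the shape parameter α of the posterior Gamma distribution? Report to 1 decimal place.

With a Gamma(shape α, rate β) prior, the Poisson likelihood is conjugate: the posterior is Gamma(α + ΣXᵢ, β + n).
Sum of counts S = 6 over n = 4 days.
Posterior: Gamma(α+S, β+n) = Gamma(11.5+6, 2.1+4) = Gamma(17.5, 6.1).
Posterior α = 17.5.

17.5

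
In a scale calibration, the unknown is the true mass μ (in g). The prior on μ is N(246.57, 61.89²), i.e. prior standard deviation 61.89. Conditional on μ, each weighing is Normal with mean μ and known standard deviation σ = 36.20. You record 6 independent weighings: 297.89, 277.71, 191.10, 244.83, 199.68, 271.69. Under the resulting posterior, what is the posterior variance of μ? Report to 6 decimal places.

206.624973

For Normal data with known variance σ², a Normal(μ₀, σ₀²) prior on μ is conjugate. Posterior precision = 1/σ₀² + n/σ²; posterior mean is the precision-weighted average of μ₀ and x̄.
σ₀² = 61.89² = 3830.3721, σ² = 36.20² = 1310.44; σ² + n·σ₀² = 1310.44 + 6·3830.3721 = 24292.6726.
Posterior precision = 1/σ₀² + n/σ² = 1/3830.3721 + 6/1310.44 = (σ² + n·σ₀²)/(σ₀²σ²) = 24292.6726/(3830.3721·1310.44); posterior variance σₙ² = σ₀²σ²/(σ² + n·σ₀²) = 3830.3721·1310.44/24292.6726 = 206.624973.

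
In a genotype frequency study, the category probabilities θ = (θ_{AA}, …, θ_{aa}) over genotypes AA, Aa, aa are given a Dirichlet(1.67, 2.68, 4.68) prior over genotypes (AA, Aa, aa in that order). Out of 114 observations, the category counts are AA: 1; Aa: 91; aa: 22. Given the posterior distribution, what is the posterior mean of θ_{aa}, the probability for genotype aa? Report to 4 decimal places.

0.2169

The Dirichlet prior is conjugate to the Multinomial likelihood: each posterior αⱼ = prior αⱼ + observed count nⱼ.
Posterior concentration: (2.67, 93.68, 26.68), total = 123.03.
E[θ_{aa}|data] = α_{aa}/Σα = 26.68/123.03 = 0.2169.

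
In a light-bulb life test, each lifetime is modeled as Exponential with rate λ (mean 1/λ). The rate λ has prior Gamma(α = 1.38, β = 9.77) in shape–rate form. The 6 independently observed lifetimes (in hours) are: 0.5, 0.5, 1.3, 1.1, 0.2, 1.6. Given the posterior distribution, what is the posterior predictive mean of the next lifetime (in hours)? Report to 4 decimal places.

With a Gamma(shape α, rate β) prior on the exponential rate λ, the posterior after n observations with total T = Σxᵢ is Gamma(α+n, β+T).
Sum of observations T = 5.2 hours; n = 6.
Posterior: Gamma(1.38+6, 9.77+5.2) = Gamma(7.38, 14.97).
The predictive distribution for the next observation is Lomax; its mean is β/(α−1) = 14.97/6.38 = 2.3464.

2.3464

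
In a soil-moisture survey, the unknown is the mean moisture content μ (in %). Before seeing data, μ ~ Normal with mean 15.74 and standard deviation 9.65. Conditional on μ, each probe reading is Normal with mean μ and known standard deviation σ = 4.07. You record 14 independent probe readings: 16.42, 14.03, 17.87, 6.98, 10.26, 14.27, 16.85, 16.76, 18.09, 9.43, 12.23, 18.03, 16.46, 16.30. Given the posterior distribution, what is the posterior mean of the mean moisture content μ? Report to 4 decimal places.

For Normal data with known variance σ², a Normal(μ₀, σ₀²) prior on μ is conjugate. Posterior precision = 1/σ₀² + n/σ²; posterior mean is the precision-weighted average of μ₀ and x̄.
Σxᵢ = 16.42 + 14.03 + 17.87 + 6.98 + 10.26 + 14.27 + 16.85 + 16.76 + 18.09 + 9.43 + 12.23 + 18.03 + 16.46 + 16.30 = 203.98, so n·x̄ = 203.98.
σ₀² = 9.65² = 93.1225, σ² = 4.07² = 16.5649; σ² + n·σ₀² = 16.5649 + 14·93.1225 = 1320.2799.
Posterior mean = (μ₀/σ₀² + n·x̄/σ²)/(1/σ₀² + n/σ²) = (σ²·μ₀ + σ₀²·n·x̄)/(σ² + n·σ₀²) = (16.5649·15.74 + 93.1225·203.98)/1320.2799 = 19255.859076/1320.2799 = 14.5847.

14.5847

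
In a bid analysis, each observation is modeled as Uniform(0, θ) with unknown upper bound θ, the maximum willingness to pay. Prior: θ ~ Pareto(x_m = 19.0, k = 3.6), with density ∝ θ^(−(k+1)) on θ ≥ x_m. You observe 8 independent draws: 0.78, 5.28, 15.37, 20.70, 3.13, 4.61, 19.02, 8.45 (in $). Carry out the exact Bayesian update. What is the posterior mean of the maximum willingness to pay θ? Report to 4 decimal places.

A Pareto(scale x_m, shape k) prior on the upper bound θ of Uniform(0, θ) is conjugate: posterior is Pareto(max(x_m, max xᵢ), k + n).
Sample maximum = 20.70; prior scale x_m = 19.0 → posterior scale = max = 20.70.
Posterior shape = 3.6 + 8 = 11.6.
E[θ|data] = k·x_m/(k−1) = 11.6·20.70/10.6 = 22.6528.

22.6528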